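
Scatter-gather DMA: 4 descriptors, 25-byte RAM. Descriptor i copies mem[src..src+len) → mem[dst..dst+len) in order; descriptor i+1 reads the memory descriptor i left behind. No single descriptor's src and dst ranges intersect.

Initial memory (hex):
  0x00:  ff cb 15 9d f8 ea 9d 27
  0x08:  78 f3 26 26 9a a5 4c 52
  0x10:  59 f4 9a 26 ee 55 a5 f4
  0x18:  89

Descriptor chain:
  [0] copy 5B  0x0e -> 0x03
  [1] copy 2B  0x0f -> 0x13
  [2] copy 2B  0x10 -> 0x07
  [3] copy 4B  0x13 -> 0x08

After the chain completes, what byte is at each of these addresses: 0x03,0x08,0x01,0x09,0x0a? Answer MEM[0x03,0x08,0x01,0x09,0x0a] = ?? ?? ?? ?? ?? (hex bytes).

MEM[0x03,0x08,0x01,0x09,0x0a] = 4c 52 cb 59 55

  after D0: wrote 5B at 0x03 = 4c5259f49a
  after D1: wrote 2B at 0x13 = 5259
  after D2: wrote 2B at 0x07 = 59f4
  after D3: wrote 4B at 0x08 = 525955a5
query mem[0x03]=0x4c, mem[0x08]=0x52, mem[0x01]=0xcb, mem[0x09]=0x59, mem[0x0a]=0x55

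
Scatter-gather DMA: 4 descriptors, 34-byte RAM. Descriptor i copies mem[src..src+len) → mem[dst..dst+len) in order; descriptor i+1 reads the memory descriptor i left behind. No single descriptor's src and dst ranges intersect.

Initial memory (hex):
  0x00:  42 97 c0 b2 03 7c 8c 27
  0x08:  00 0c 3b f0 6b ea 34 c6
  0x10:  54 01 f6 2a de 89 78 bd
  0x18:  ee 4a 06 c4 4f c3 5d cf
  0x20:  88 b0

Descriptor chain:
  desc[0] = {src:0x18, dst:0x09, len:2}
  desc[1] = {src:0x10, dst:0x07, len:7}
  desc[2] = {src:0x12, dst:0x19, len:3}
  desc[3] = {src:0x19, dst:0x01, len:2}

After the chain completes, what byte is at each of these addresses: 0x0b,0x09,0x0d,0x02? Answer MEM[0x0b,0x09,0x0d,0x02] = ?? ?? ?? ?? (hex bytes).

D0: mem[0x09..0x0a] <- [ee 4a]
D1: mem[0x07..0x0d] <- [54 01 f6 2a de 89 78]
D2: mem[0x19..0x1b] <- [f6 2a de]
D3: mem[0x01..0x02] <- [f6 2a]
query mem[0x0b]=0xde, mem[0x09]=0xf6, mem[0x0d]=0x78, mem[0x02]=0x2a

MEM[0x0b,0x09,0x0d,0x02] = de f6 78 2a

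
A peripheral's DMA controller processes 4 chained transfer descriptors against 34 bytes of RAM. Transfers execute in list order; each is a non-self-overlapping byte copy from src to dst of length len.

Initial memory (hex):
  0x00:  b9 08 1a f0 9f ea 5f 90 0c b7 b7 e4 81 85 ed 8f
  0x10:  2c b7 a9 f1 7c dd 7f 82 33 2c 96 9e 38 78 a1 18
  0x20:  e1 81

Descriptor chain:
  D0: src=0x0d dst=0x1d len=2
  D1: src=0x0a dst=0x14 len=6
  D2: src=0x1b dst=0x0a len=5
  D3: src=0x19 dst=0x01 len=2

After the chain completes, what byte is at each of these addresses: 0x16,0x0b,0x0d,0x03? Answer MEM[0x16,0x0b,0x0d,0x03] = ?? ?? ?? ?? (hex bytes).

D0: mem[0x1d..0x1e] <- [85 ed]
D1: mem[0x14..0x19] <- [b7 e4 81 85 ed 8f]
D2: mem[0x0a..0x0e] <- [9e 38 85 ed 18]
D3: mem[0x01..0x02] <- [8f 96]
query mem[0x16]=0x81, mem[0x0b]=0x38, mem[0x0d]=0xed, mem[0x03]=0xf0

MEM[0x16,0x0b,0x0d,0x03] = 81 38 ed f0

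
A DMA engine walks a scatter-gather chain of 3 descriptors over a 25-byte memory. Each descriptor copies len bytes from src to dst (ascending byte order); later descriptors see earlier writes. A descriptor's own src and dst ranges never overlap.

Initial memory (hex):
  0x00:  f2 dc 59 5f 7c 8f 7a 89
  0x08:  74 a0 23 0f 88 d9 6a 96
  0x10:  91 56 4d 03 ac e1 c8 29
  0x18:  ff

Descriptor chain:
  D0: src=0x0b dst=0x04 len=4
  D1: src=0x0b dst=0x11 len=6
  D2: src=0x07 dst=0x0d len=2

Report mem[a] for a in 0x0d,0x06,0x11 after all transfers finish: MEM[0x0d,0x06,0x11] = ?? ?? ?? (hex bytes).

MEM[0x0d,0x06,0x11] = 6a d9 0f

[0] 0x0b->0x04 len=4 : 0f 88 d9 6a
[1] 0x0b->0x11 len=6 : 0f 88 d9 6a 96 91
[2] 0x07->0x0d len=2 : 6a 74
query mem[0x0d]=0x6a, mem[0x06]=0xd9, mem[0x11]=0x0f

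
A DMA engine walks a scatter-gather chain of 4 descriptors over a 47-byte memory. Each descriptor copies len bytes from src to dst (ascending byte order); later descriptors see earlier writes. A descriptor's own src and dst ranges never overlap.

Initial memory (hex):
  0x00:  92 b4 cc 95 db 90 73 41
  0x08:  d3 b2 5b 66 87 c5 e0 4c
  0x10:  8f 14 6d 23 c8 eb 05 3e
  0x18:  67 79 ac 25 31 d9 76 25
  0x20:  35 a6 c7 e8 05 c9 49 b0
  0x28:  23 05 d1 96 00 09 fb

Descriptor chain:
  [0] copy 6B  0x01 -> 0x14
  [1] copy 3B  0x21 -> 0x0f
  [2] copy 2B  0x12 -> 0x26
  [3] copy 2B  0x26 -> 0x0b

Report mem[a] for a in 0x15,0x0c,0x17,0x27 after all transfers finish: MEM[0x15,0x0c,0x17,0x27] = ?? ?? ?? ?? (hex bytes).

MEM[0x15,0x0c,0x17,0x27] = cc 23 db 23

#0 dst[0x14+6] := {0xb4,0xcc,0x95,0xdb,0x90,0x73}
#1 dst[0x0f+3] := {0xa6,0xc7,0xe8}
#2 dst[0x26+2] := {0x6d,0x23}
#3 dst[0x0b+2] := {0x6d,0x23}
query mem[0x15]=0xcc, mem[0x0c]=0x23, mem[0x17]=0xdb, mem[0x27]=0x23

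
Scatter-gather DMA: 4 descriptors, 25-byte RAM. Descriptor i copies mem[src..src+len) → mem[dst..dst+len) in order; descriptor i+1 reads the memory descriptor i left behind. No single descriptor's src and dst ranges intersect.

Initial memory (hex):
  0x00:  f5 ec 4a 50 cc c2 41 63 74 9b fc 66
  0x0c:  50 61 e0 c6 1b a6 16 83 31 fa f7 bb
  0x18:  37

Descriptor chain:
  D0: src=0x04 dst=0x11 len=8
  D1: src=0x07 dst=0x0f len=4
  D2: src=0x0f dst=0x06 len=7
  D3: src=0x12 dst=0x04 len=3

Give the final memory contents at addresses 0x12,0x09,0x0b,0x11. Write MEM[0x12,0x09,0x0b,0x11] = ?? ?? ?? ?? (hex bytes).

MEM[0x12,0x09,0x0b,0x11] = fc fc 63 9b

  after D0: wrote 8B at 0x11 = ccc24163749bfc66
  after D1: wrote 4B at 0x0f = 63749bfc
  after D2: wrote 7B at 0x06 = 63749bfc416374
  after D3: wrote 3B at 0x04 = fc4163
query mem[0x12]=0xfc, mem[0x09]=0xfc, mem[0x0b]=0x63, mem[0x11]=0x9b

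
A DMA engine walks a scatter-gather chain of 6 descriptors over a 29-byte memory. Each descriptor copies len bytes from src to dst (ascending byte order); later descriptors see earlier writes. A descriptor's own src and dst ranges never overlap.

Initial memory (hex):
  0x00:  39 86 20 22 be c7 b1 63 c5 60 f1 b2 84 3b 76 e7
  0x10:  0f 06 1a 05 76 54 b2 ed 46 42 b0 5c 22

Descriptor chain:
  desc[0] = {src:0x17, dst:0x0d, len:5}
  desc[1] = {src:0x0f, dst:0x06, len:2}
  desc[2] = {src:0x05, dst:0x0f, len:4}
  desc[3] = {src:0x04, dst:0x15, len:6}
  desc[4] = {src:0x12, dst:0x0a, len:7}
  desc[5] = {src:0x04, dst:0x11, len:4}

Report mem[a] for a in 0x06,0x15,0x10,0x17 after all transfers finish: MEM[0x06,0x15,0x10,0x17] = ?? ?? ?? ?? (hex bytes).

#0 dst[0x0d+5] := {0xed,0x46,0x42,0xb0,0x5c}
#1 dst[0x06+2] := {0x42,0xb0}
#2 dst[0x0f+4] := {0xc7,0x42,0xb0,0xc5}
#3 dst[0x15+6] := {0xbe,0xc7,0x42,0xb0,0xc5,0x60}
#4 dst[0x0a+7] := {0xc5,0x05,0x76,0xbe,0xc7,0x42,0xb0}
#5 dst[0x11+4] := {0xbe,0xc7,0x42,0xb0}
query mem[0x06]=0x42, mem[0x15]=0xbe, mem[0x10]=0xb0, mem[0x17]=0x42

MEM[0x06,0x15,0x10,0x17] = 42 be b0 42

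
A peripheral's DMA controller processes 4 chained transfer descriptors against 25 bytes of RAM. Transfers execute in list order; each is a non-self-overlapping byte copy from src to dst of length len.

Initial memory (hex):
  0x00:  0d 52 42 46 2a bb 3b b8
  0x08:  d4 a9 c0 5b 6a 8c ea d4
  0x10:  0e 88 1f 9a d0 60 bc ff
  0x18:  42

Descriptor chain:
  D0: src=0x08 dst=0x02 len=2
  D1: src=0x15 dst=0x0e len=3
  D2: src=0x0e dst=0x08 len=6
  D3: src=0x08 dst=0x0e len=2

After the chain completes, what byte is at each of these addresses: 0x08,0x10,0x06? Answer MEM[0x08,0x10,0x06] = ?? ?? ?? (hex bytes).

MEM[0x08,0x10,0x06] = 60 ff 3b

D0: mem[0x02..0x03] <- [d4 a9]
D1: mem[0x0e..0x10] <- [60 bc ff]
D2: mem[0x08..0x0d] <- [60 bc ff 88 1f 9a]
D3: mem[0x0e..0x0f] <- [60 bc]
query mem[0x08]=0x60, mem[0x10]=0xff, mem[0x06]=0x3b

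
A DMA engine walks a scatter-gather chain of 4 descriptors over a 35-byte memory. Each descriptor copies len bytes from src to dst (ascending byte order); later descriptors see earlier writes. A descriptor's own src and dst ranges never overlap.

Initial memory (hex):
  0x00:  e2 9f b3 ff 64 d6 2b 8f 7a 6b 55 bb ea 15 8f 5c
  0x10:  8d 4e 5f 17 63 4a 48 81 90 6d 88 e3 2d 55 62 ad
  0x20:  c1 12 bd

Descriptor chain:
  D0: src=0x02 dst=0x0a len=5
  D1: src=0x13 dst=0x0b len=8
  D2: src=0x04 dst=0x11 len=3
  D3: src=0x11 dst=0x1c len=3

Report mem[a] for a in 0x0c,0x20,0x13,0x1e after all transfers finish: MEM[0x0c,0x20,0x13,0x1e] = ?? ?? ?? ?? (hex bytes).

D0: mem[0x0a..0x0e] <- [b3 ff 64 d6 2b]
D1: mem[0x0b..0x12] <- [17 63 4a 48 81 90 6d 88]
D2: mem[0x11..0x13] <- [64 d6 2b]
D3: mem[0x1c..0x1e] <- [64 d6 2b]
query mem[0x0c]=0x63, mem[0x20]=0xc1, mem[0x13]=0x2b, mem[0x1e]=0x2b

MEM[0x0c,0x20,0x13,0x1e] = 63 c1 2b 2b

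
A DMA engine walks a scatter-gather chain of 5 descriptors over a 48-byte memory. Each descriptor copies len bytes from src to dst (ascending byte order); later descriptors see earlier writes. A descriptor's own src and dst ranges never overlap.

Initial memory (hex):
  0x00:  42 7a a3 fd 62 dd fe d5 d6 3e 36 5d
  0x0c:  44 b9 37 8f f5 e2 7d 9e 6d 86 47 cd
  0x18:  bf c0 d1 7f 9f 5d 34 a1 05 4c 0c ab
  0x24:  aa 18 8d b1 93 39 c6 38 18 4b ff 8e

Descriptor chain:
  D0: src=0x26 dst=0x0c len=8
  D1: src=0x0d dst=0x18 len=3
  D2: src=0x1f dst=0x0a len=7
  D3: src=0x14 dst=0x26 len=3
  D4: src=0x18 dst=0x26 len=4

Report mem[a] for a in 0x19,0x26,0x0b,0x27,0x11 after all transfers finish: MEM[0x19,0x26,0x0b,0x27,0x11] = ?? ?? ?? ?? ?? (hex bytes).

#0 dst[0x0c+8] := {0x8d,0xb1,0x93,0x39,0xc6,0x38,0x18,0x4b}
#1 dst[0x18+3] := {0xb1,0x93,0x39}
#2 dst[0x0a+7] := {0xa1,0x05,0x4c,0x0c,0xab,0xaa,0x18}
#3 dst[0x26+3] := {0x6d,0x86,0x47}
#4 dst[0x26+4] := {0xb1,0x93,0x39,0x7f}
query mem[0x19]=0x93, mem[0x26]=0xb1, mem[0x0b]=0x05, mem[0x27]=0x93, mem[0x11]=0x38

MEM[0x19,0x26,0x0b,0x27,0x11] = 93 b1 05 93 38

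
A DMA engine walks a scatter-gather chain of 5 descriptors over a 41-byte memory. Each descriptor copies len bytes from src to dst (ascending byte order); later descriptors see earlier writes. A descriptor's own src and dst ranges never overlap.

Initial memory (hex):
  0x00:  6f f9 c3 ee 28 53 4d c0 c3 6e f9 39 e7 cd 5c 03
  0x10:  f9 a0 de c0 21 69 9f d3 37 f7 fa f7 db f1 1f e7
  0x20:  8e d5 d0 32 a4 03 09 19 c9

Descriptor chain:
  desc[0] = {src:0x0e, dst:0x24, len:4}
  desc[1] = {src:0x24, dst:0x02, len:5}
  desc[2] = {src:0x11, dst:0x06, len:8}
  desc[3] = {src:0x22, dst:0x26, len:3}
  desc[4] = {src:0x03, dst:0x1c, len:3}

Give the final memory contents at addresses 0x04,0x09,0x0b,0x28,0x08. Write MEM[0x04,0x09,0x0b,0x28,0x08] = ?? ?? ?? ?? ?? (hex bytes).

  after D0: wrote 4B at 0x24 = 5c03f9a0
  after D1: wrote 5B at 0x02 = 5c03f9a0c9
  after D2: wrote 8B at 0x06 = a0dec021699fd337
  after D3: wrote 3B at 0x26 = d0325c
  after D4: wrote 3B at 0x1c = 03f9a0
query mem[0x04]=0xf9, mem[0x09]=0x21, mem[0x0b]=0x9f, mem[0x28]=0x5c, mem[0x08]=0xc0

MEM[0x04,0x09,0x0b,0x28,0x08] = f9 21 9f 5c c0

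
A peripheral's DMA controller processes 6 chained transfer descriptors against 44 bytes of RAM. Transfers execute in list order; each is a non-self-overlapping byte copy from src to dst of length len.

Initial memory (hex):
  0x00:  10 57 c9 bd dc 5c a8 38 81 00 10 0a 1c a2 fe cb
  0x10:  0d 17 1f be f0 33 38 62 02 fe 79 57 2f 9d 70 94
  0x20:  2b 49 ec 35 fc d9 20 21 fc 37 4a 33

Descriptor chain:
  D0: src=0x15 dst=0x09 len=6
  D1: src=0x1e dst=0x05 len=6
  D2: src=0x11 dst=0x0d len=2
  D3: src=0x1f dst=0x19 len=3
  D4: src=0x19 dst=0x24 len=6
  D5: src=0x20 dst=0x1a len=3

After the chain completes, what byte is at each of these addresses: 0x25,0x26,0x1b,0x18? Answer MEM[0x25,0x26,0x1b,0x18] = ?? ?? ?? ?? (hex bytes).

  after D0: wrote 6B at 0x09 = 33386202fe79
  after D1: wrote 6B at 0x05 = 70942b49ec35
  after D2: wrote 2B at 0x0d = 171f
  after D3: wrote 3B at 0x19 = 942b49
  after D4: wrote 6B at 0x24 = 942b492f9d70
  after D5: wrote 3B at 0x1a = 2b49ec
query mem[0x25]=0x2b, mem[0x26]=0x49, mem[0x1b]=0x49, mem[0x18]=0x02

MEM[0x25,0x26,0x1b,0x18] = 2b 49 49 02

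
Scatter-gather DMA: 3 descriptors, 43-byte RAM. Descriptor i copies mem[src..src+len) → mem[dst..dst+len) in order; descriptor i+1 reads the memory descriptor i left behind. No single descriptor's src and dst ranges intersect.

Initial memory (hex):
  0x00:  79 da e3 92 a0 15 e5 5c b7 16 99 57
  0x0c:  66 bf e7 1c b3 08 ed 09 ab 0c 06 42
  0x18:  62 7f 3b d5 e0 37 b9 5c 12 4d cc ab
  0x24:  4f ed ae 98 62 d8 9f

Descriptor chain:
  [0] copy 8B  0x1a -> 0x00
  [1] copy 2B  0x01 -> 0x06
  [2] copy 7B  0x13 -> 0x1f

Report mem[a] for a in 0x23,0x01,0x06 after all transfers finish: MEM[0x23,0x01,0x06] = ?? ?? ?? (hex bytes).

  after D0: wrote 8B at 0x00 = 3bd5e037b95c124d
  after D1: wrote 2B at 0x06 = d5e0
  after D2: wrote 7B at 0x1f = 09ab0c0642627f
query mem[0x23]=0x42, mem[0x01]=0xd5, mem[0x06]=0xd5

MEM[0x23,0x01,0x06] = 42 d5 d5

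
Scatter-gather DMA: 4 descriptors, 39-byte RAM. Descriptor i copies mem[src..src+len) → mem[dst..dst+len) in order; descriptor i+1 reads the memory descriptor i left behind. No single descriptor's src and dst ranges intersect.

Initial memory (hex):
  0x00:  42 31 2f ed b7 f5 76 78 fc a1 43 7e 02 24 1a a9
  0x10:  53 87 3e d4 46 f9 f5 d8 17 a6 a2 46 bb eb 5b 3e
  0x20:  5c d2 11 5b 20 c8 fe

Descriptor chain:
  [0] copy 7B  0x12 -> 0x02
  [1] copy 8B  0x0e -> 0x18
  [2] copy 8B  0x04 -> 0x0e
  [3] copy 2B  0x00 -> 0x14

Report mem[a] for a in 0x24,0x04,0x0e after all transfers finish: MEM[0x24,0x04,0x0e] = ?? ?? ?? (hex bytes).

  after D0: wrote 7B at 0x02 = 3ed446f9f5d817
  after D1: wrote 8B at 0x18 = 1aa953873ed446f9
  after D2: wrote 8B at 0x0e = 46f9f5d817a1437e
  after D3: wrote 2B at 0x14 = 4231
query mem[0x24]=0x20, mem[0x04]=0x46, mem[0x0e]=0x46

MEM[0x24,0x04,0x0e] = 20 46 46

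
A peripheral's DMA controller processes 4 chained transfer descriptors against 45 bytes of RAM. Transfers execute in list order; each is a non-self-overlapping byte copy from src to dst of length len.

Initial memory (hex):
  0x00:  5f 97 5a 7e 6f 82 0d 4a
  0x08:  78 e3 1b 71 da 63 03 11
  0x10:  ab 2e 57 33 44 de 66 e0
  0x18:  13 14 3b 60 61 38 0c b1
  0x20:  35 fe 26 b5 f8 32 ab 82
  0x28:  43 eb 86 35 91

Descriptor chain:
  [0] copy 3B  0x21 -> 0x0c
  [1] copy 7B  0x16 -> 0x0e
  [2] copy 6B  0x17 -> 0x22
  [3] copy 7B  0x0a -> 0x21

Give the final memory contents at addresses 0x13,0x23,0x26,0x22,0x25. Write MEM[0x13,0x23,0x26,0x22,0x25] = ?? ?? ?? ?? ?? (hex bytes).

MEM[0x13,0x23,0x26,0x22,0x25] = 60 fe e0 71 66

#0 dst[0x0c+3] := {0xfe,0x26,0xb5}
#1 dst[0x0e+7] := {0x66,0xe0,0x13,0x14,0x3b,0x60,0x61}
#2 dst[0x22+6] := {0xe0,0x13,0x14,0x3b,0x60,0x61}
#3 dst[0x21+7] := {0x1b,0x71,0xfe,0x26,0x66,0xe0,0x13}
query mem[0x13]=0x60, mem[0x23]=0xfe, mem[0x26]=0xe0, mem[0x22]=0x71, mem[0x25]=0x66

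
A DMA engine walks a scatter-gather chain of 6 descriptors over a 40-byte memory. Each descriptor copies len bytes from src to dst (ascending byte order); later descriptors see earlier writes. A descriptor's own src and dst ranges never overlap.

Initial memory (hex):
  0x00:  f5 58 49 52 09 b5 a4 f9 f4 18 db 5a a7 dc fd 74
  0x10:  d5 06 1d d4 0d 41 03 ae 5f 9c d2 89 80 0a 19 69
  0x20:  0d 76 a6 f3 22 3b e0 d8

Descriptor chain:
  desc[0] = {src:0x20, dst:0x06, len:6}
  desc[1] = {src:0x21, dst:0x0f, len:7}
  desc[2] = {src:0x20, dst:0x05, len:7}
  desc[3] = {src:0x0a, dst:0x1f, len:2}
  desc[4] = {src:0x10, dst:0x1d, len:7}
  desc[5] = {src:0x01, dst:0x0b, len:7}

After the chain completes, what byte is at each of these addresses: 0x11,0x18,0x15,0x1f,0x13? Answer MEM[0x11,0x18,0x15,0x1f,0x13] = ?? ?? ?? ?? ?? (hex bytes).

  after D0: wrote 6B at 0x06 = 0d76a6f3223b
  after D1: wrote 7B at 0x0f = 76a6f3223be0d8
  after D2: wrote 7B at 0x05 = 0d76a6f3223be0
  after D3: wrote 2B at 0x1f = 3be0
  after D4: wrote 7B at 0x1d = a6f3223be0d803
  after D5: wrote 7B at 0x0b = 584952090d76a6
query mem[0x11]=0xa6, mem[0x18]=0x5f, mem[0x15]=0xd8, mem[0x1f]=0x22, mem[0x13]=0x3b

MEM[0x11,0x18,0x15,0x1f,0x13] = a6 5f d8 22 3b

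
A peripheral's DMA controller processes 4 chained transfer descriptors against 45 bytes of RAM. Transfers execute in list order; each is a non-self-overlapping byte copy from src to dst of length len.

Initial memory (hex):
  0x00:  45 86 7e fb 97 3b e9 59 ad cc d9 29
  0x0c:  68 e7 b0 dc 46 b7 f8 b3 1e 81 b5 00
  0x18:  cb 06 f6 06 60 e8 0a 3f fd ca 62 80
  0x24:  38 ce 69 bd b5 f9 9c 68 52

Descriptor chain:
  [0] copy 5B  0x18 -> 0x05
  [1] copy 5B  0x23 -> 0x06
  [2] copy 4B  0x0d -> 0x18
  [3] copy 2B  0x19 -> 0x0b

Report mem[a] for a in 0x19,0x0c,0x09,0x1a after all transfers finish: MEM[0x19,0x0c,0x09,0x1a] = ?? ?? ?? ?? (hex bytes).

  after D0: wrote 5B at 0x05 = cb06f60660
  after D1: wrote 5B at 0x06 = 8038ce69bd
  after D2: wrote 4B at 0x18 = e7b0dc46
  after D3: wrote 2B at 0x0b = b0dc
query mem[0x19]=0xb0, mem[0x0c]=0xdc, mem[0x09]=0x69, mem[0x1a]=0xdc

MEM[0x19,0x0c,0x09,0x1a] = b0 dc 69 dc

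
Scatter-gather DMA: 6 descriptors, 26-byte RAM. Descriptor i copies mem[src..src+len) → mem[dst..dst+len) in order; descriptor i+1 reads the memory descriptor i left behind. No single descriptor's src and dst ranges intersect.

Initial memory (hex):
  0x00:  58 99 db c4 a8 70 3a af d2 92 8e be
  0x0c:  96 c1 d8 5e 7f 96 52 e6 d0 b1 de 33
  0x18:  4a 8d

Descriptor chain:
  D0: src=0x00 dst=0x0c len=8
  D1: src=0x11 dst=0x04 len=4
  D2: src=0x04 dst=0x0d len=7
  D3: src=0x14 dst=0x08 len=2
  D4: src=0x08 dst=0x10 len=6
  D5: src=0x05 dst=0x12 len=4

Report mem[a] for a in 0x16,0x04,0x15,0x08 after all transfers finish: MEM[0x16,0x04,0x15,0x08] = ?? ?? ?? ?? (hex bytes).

MEM[0x16,0x04,0x15,0x08] = de 70 d0 d0

#0 dst[0x0c+8] := {0x58,0x99,0xdb,0xc4,0xa8,0x70,0x3a,0xaf}
#1 dst[0x04+4] := {0x70,0x3a,0xaf,0xd0}
#2 dst[0x0d+7] := {0x70,0x3a,0xaf,0xd0,0xd2,0x92,0x8e}
#3 dst[0x08+2] := {0xd0,0xb1}
#4 dst[0x10+6] := {0xd0,0xb1,0x8e,0xbe,0x58,0x70}
#5 dst[0x12+4] := {0x3a,0xaf,0xd0,0xd0}
query mem[0x16]=0xde, mem[0x04]=0x70, mem[0x15]=0xd0, mem[0x08]=0xd0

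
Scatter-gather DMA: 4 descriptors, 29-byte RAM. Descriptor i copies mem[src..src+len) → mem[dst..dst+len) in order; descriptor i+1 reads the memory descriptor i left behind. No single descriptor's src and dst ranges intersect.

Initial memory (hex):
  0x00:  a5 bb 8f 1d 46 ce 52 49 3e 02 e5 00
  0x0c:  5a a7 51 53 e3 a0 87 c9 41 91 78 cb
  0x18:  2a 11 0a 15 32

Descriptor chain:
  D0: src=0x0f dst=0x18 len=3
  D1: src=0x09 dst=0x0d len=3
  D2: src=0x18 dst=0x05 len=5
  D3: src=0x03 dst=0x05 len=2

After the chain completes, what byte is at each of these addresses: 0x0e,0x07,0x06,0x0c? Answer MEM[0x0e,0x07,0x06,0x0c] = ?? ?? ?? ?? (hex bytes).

MEM[0x0e,0x07,0x06,0x0c] = e5 a0 46 5a

[0] 0x0f->0x18 len=3 : 53 e3 a0
[1] 0x09->0x0d len=3 : 02 e5 00
[2] 0x18->0x05 len=5 : 53 e3 a0 15 32
[3] 0x03->0x05 len=2 : 1d 46
query mem[0x0e]=0xe5, mem[0x07]=0xa0, mem[0x06]=0x46, mem[0x0c]=0x5a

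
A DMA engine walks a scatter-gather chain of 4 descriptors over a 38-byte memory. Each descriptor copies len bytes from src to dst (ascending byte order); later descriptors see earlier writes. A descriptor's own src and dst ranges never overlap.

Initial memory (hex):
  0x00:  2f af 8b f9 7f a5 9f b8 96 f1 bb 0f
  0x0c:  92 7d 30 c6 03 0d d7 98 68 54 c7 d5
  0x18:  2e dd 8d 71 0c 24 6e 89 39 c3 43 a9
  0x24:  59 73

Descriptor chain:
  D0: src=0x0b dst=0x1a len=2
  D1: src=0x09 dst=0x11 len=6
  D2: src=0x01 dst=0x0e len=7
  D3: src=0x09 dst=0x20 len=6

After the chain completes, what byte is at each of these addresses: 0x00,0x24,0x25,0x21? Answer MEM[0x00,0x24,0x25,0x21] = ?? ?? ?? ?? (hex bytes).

  after D0: wrote 2B at 0x1a = 0f92
  after D1: wrote 6B at 0x11 = f1bb0f927d30
  after D2: wrote 7B at 0x0e = af8bf97fa59fb8
  after D3: wrote 6B at 0x20 = f1bb0f927daf
query mem[0x00]=0x2f, mem[0x24]=0x7d, mem[0x25]=0xaf, mem[0x21]=0xbb

MEM[0x00,0x24,0x25,0x21] = 2f 7d af bb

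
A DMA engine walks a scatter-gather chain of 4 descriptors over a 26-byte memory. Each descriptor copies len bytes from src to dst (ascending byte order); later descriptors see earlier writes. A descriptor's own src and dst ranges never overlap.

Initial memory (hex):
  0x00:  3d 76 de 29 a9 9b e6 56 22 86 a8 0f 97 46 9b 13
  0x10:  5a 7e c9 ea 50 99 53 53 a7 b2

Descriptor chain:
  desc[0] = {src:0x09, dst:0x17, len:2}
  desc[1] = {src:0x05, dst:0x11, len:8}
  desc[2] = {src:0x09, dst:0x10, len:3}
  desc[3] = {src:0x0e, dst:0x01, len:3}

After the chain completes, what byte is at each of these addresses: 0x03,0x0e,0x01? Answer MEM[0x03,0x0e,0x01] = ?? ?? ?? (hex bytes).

MEM[0x03,0x0e,0x01] = 86 9b 9b

#0 dst[0x17+2] := {0x86,0xa8}
#1 dst[0x11+8] := {0x9b,0xe6,0x56,0x22,0x86,0xa8,0x0f,0x97}
#2 dst[0x10+3] := {0x86,0xa8,0x0f}
#3 dst[0x01+3] := {0x9b,0x13,0x86}
query mem[0x03]=0x86, mem[0x0e]=0x9b, mem[0x01]=0x9b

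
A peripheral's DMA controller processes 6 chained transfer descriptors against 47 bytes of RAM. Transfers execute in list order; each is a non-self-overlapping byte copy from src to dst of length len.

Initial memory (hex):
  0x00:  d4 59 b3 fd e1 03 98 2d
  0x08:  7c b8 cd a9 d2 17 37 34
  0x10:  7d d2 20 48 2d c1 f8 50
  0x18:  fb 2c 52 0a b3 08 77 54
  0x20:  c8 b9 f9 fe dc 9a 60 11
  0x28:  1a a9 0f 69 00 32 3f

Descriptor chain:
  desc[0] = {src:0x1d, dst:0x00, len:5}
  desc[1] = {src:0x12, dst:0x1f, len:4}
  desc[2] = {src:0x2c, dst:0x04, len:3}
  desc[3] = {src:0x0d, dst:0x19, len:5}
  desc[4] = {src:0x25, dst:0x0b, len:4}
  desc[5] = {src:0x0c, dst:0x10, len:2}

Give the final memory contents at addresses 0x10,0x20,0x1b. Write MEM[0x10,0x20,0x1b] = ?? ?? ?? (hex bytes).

#0 dst[0x00+5] := {0x08,0x77,0x54,0xc8,0xb9}
#1 dst[0x1f+4] := {0x20,0x48,0x2d,0xc1}
#2 dst[0x04+3] := {0x00,0x32,0x3f}
#3 dst[0x19+5] := {0x17,0x37,0x34,0x7d,0xd2}
#4 dst[0x0b+4] := {0x9a,0x60,0x11,0x1a}
#5 dst[0x10+2] := {0x60,0x11}
query mem[0x10]=0x60, mem[0x20]=0x48, mem[0x1b]=0x34

MEM[0x10,0x20,0x1b] = 60 48 34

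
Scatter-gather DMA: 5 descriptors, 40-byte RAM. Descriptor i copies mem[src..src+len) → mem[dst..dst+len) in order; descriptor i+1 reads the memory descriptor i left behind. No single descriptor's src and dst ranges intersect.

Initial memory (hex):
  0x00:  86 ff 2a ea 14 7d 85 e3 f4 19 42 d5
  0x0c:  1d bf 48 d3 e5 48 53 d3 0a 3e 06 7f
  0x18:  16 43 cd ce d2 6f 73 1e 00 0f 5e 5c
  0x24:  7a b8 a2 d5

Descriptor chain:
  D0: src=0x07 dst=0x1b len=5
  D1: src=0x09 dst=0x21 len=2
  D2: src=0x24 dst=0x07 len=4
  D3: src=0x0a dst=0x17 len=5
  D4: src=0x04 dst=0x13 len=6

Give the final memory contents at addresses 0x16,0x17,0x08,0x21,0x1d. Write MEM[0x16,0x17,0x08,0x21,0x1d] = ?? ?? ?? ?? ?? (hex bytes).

MEM[0x16,0x17,0x08,0x21,0x1d] = 7a b8 b8 19 19

#0 dst[0x1b+5] := {0xe3,0xf4,0x19,0x42,0xd5}
#1 dst[0x21+2] := {0x19,0x42}
#2 dst[0x07+4] := {0x7a,0xb8,0xa2,0xd5}
#3 dst[0x17+5] := {0xd5,0xd5,0x1d,0xbf,0x48}
#4 dst[0x13+6] := {0x14,0x7d,0x85,0x7a,0xb8,0xa2}
query mem[0x16]=0x7a, mem[0x17]=0xb8, mem[0x08]=0xb8, mem[0x21]=0x19, mem[0x1d]=0x19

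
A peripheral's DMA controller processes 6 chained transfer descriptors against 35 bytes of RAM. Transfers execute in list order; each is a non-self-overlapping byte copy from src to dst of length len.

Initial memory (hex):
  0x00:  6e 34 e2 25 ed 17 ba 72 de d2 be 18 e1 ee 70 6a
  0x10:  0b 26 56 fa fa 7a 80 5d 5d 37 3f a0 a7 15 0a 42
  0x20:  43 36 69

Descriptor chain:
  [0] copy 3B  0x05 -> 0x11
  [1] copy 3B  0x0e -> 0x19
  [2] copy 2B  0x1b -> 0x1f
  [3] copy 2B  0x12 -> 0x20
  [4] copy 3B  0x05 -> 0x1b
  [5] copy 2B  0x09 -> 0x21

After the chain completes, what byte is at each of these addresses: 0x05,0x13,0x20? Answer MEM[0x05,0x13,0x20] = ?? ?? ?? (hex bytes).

  after D0: wrote 3B at 0x11 = 17ba72
  after D1: wrote 3B at 0x19 = 706a0b
  after D2: wrote 2B at 0x1f = 0ba7
  after D3: wrote 2B at 0x20 = ba72
  after D4: wrote 3B at 0x1b = 17ba72
  after D5: wrote 2B at 0x21 = d2be
query mem[0x05]=0x17, mem[0x13]=0x72, mem[0x20]=0xba

MEM[0x05,0x13,0x20] = 17 72 ba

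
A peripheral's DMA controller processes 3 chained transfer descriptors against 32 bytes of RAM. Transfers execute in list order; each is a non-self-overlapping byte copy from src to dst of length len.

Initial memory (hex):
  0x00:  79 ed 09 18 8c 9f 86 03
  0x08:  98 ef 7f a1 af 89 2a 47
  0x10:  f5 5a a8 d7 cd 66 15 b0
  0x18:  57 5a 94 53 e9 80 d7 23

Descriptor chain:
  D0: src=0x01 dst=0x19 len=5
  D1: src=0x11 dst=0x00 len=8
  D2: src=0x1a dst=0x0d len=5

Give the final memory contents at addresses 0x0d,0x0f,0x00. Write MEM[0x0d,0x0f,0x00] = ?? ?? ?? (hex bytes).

MEM[0x0d,0x0f,0x00] = 09 8c 5a

#0 dst[0x19+5] := {0xed,0x09,0x18,0x8c,0x9f}
#1 dst[0x00+8] := {0x5a,0xa8,0xd7,0xcd,0x66,0x15,0xb0,0x57}
#2 dst[0x0d+5] := {0x09,0x18,0x8c,0x9f,0xd7}
query mem[0x0d]=0x09, mem[0x0f]=0x8c, mem[0x00]=0x5a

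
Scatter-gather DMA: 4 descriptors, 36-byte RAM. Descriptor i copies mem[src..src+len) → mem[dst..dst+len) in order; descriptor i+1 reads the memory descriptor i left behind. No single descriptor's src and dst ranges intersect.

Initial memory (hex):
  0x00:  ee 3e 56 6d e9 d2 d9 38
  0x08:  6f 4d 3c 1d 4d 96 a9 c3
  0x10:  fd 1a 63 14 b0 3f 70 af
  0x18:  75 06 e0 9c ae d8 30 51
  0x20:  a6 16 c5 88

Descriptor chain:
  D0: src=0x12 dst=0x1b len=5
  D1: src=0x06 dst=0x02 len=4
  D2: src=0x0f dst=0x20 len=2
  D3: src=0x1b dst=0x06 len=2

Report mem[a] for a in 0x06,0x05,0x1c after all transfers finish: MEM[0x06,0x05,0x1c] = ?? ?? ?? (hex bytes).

MEM[0x06,0x05,0x1c] = 63 4d 14

  after D0: wrote 5B at 0x1b = 6314b03f70
  after D1: wrote 4B at 0x02 = d9386f4d
  after D2: wrote 2B at 0x20 = c3fd
  after D3: wrote 2B at 0x06 = 6314
query mem[0x06]=0x63, mem[0x05]=0x4d, mem[0x1c]=0x14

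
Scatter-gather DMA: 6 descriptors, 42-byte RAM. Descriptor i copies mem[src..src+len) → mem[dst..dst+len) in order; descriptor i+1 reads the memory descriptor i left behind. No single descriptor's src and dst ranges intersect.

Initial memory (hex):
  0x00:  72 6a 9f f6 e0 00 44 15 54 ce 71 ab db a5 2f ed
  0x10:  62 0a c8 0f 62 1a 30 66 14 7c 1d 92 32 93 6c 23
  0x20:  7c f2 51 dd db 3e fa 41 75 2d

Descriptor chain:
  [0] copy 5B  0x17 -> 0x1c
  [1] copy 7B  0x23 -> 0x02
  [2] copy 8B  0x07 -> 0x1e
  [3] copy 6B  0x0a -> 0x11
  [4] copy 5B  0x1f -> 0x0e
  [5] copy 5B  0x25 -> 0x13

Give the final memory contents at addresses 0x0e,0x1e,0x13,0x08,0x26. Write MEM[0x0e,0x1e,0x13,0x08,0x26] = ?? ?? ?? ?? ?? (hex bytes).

  after D0: wrote 5B at 0x1c = 66147c1d92
  after D1: wrote 7B at 0x02 = dddb3efa41752d
  after D2: wrote 8B at 0x1e = 752dce71abdba52f
  after D3: wrote 6B at 0x11 = 71abdba52fed
  after D4: wrote 5B at 0x0e = 2dce71abdb
  after D5: wrote 5B at 0x13 = 2ffa41752d
query mem[0x0e]=0x2d, mem[0x1e]=0x75, mem[0x13]=0x2f, mem[0x08]=0x2d, mem[0x26]=0xfa

MEM[0x0e,0x1e,0x13,0x08,0x26] = 2d 75 2f 2d fa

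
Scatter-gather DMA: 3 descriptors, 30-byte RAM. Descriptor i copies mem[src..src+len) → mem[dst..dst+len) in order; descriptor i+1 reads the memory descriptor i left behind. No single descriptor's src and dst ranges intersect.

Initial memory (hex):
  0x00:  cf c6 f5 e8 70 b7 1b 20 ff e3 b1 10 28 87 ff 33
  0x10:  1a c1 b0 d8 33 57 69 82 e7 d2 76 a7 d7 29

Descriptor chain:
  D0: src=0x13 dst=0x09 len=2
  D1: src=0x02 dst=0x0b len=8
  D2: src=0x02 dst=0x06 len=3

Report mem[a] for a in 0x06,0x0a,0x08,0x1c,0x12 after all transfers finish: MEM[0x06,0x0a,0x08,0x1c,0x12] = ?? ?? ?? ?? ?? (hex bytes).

MEM[0x06,0x0a,0x08,0x1c,0x12] = f5 33 70 d7 d8

  after D0: wrote 2B at 0x09 = d833
  after D1: wrote 8B at 0x0b = f5e870b71b20ffd8
  after D2: wrote 3B at 0x06 = f5e870
query mem[0x06]=0xf5, mem[0x0a]=0x33, mem[0x08]=0x70, mem[0x1c]=0xd7, mem[0x12]=0xd8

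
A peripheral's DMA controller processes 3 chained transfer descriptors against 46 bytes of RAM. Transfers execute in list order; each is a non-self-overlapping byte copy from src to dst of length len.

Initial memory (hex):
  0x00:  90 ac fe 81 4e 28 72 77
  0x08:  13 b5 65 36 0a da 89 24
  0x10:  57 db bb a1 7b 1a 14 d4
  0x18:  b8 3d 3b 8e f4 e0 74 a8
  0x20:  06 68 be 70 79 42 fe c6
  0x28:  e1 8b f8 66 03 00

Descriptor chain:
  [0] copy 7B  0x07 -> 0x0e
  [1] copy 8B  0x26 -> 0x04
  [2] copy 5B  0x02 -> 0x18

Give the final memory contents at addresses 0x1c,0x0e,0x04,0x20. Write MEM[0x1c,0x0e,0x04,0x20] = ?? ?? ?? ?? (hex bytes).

[0] 0x07->0x0e len=7 : 77 13 b5 65 36 0a da
[1] 0x26->0x04 len=8 : fe c6 e1 8b f8 66 03 00
[2] 0x02->0x18 len=5 : fe 81 fe c6 e1
query mem[0x1c]=0xe1, mem[0x0e]=0x77, mem[0x04]=0xfe, mem[0x20]=0x06

MEM[0x1c,0x0e,0x04,0x20] = e1 77 fe 06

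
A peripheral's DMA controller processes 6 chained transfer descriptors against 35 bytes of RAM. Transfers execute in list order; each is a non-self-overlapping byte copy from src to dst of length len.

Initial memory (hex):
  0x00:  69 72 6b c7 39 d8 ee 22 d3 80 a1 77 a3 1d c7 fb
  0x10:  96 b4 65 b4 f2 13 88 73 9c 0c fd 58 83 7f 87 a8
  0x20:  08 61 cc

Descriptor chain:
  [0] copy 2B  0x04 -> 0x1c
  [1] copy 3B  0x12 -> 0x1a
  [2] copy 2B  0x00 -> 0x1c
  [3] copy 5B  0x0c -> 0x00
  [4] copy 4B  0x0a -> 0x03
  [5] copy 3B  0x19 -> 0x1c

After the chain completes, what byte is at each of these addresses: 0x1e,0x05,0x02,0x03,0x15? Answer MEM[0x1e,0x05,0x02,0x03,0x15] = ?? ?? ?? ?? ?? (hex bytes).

[0] 0x04->0x1c len=2 : 39 d8
[1] 0x12->0x1a len=3 : 65 b4 f2
[2] 0x00->0x1c len=2 : 69 72
[3] 0x0c->0x00 len=5 : a3 1d c7 fb 96
[4] 0x0a->0x03 len=4 : a1 77 a3 1d
[5] 0x19->0x1c len=3 : 0c 65 b4
query mem[0x1e]=0xb4, mem[0x05]=0xa3, mem[0x02]=0xc7, mem[0x03]=0xa1, mem[0x15]=0x13

MEM[0x1e,0x05,0x02,0x03,0x15] = b4 a3 c7 a1 13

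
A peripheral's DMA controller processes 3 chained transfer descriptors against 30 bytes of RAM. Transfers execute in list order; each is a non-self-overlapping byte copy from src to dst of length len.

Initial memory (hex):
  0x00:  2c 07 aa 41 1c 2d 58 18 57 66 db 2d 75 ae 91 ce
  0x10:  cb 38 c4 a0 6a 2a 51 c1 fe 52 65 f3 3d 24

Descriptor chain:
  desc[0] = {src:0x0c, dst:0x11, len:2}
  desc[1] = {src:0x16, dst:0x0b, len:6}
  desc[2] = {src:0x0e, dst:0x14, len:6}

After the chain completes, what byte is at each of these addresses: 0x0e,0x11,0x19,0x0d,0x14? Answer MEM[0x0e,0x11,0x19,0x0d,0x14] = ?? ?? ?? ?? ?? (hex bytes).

MEM[0x0e,0x11,0x19,0x0d,0x14] = 52 75 a0 fe 52

[0] 0x0c->0x11 len=2 : 75 ae
[1] 0x16->0x0b len=6 : 51 c1 fe 52 65 f3
[2] 0x0e->0x14 len=6 : 52 65 f3 75 ae a0
query mem[0x0e]=0x52, mem[0x11]=0x75, mem[0x19]=0xa0, mem[0x0d]=0xfe, mem[0x14]=0x52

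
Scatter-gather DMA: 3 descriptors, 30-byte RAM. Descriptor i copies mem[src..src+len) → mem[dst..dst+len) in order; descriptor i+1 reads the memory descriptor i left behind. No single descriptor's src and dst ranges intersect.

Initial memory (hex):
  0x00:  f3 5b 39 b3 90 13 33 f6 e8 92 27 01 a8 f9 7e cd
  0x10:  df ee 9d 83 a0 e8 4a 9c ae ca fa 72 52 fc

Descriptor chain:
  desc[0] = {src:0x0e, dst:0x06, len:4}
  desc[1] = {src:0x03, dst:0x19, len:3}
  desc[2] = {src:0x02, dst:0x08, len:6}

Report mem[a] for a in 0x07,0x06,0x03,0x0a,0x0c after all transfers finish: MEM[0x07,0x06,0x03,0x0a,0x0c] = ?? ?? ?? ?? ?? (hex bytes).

MEM[0x07,0x06,0x03,0x0a,0x0c] = cd 7e b3 90 7e

  after D0: wrote 4B at 0x06 = 7ecddfee
  after D1: wrote 3B at 0x19 = b39013
  after D2: wrote 6B at 0x08 = 39b390137ecd
query mem[0x07]=0xcd, mem[0x06]=0x7e, mem[0x03]=0xb3, mem[0x0a]=0x90, mem[0x0c]=0x7e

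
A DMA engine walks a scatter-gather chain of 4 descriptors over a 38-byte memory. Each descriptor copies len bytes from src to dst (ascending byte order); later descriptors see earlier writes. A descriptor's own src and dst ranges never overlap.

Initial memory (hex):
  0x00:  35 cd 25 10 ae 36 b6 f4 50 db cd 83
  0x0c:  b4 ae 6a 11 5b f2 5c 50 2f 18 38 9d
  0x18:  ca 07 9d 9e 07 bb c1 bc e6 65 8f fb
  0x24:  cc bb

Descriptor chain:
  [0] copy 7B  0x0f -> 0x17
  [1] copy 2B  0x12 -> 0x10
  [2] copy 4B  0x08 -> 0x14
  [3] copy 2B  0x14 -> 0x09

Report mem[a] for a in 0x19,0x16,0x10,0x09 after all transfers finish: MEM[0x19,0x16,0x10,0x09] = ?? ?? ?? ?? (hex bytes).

MEM[0x19,0x16,0x10,0x09] = f2 cd 5c 50

[0] 0x0f->0x17 len=7 : 11 5b f2 5c 50 2f 18
[1] 0x12->0x10 len=2 : 5c 50
[2] 0x08->0x14 len=4 : 50 db cd 83
[3] 0x14->0x09 len=2 : 50 db
query mem[0x19]=0xf2, mem[0x16]=0xcd, mem[0x10]=0x5c, mem[0x09]=0x50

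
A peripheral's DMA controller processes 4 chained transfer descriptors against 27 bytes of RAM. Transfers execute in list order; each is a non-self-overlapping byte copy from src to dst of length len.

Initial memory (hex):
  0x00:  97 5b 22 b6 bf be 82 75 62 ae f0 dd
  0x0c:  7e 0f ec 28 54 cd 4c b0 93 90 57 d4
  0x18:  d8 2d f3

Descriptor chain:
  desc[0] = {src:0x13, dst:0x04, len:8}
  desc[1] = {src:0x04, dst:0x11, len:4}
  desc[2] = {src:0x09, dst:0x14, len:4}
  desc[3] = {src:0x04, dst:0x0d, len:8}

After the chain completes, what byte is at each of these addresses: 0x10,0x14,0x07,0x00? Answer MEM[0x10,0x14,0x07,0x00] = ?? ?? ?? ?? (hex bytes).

[0] 0x13->0x04 len=8 : b0 93 90 57 d4 d8 2d f3
[1] 0x04->0x11 len=4 : b0 93 90 57
[2] 0x09->0x14 len=4 : d8 2d f3 7e
[3] 0x04->0x0d len=8 : b0 93 90 57 d4 d8 2d f3
query mem[0x10]=0x57, mem[0x14]=0xf3, mem[0x07]=0x57, mem[0x00]=0x97

MEM[0x10,0x14,0x07,0x00] = 57 f3 57 97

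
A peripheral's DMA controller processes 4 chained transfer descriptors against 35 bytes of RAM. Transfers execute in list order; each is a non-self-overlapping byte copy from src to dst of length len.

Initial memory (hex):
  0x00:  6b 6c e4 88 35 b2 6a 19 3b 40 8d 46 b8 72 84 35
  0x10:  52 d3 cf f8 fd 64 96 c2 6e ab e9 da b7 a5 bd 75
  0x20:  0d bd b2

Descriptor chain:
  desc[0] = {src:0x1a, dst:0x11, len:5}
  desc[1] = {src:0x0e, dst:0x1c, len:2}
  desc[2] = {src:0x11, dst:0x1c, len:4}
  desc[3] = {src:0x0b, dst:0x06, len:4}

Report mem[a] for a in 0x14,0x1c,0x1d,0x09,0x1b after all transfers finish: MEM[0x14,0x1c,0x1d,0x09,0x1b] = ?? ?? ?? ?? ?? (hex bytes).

D0: mem[0x11..0x15] <- [e9 da b7 a5 bd]
D1: mem[0x1c..0x1d] <- [84 35]
D2: mem[0x1c..0x1f] <- [e9 da b7 a5]
D3: mem[0x06..0x09] <- [46 b8 72 84]
query mem[0x14]=0xa5, mem[0x1c]=0xe9, mem[0x1d]=0xda, mem[0x09]=0x84, mem[0x1b]=0xda

MEM[0x14,0x1c,0x1d,0x09,0x1b] = a5 e9 da 84 da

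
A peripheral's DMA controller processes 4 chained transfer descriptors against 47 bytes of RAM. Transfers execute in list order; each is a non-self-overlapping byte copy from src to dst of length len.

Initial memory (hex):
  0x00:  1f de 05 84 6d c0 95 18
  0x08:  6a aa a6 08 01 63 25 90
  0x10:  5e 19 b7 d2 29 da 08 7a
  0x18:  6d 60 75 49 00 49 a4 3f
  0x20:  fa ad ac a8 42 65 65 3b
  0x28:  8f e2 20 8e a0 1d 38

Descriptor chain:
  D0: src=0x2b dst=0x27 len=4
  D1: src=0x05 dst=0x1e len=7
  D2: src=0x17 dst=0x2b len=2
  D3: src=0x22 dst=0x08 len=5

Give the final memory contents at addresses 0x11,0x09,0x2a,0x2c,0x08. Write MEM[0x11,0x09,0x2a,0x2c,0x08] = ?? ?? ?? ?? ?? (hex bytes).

MEM[0x11,0x09,0x2a,0x2c,0x08] = 19 a6 38 6d aa

[0] 0x2b->0x27 len=4 : 8e a0 1d 38
[1] 0x05->0x1e len=7 : c0 95 18 6a aa a6 08
[2] 0x17->0x2b len=2 : 7a 6d
[3] 0x22->0x08 len=5 : aa a6 08 65 65
query mem[0x11]=0x19, mem[0x09]=0xa6, mem[0x2a]=0x38, mem[0x2c]=0x6d, mem[0x08]=0xaa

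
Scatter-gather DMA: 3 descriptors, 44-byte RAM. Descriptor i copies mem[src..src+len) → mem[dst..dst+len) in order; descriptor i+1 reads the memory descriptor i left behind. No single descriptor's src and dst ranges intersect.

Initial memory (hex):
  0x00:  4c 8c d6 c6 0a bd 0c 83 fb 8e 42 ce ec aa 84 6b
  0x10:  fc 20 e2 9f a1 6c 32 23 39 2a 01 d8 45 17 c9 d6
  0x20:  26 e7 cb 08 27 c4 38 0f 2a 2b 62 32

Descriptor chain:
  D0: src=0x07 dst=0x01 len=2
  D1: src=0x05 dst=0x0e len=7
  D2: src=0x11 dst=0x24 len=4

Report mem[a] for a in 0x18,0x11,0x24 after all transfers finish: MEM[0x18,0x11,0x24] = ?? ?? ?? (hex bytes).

[0] 0x07->0x01 len=2 : 83 fb
[1] 0x05->0x0e len=7 : bd 0c 83 fb 8e 42 ce
[2] 0x11->0x24 len=4 : fb 8e 42 ce
query mem[0x18]=0x39, mem[0x11]=0xfb, mem[0x24]=0xfb

MEM[0x18,0x11,0x24] = 39 fb fb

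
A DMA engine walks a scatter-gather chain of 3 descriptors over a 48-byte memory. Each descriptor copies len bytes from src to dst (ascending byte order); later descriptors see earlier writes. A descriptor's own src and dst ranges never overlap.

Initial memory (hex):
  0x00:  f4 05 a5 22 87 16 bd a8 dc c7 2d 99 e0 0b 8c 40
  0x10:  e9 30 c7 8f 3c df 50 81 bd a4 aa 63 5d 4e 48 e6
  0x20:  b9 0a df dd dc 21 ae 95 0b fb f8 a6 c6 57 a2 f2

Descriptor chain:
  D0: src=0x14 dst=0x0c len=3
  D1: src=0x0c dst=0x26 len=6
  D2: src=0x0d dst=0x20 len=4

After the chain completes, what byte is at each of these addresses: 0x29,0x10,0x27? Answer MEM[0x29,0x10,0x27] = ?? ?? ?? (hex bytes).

#0 dst[0x0c+3] := {0x3c,0xdf,0x50}
#1 dst[0x26+6] := {0x3c,0xdf,0x50,0x40,0xe9,0x30}
#2 dst[0x20+4] := {0xdf,0x50,0x40,0xe9}
query mem[0x29]=0x40, mem[0x10]=0xe9, mem[0x27]=0xdf

MEM[0x29,0x10,0x27] = 40 e9 df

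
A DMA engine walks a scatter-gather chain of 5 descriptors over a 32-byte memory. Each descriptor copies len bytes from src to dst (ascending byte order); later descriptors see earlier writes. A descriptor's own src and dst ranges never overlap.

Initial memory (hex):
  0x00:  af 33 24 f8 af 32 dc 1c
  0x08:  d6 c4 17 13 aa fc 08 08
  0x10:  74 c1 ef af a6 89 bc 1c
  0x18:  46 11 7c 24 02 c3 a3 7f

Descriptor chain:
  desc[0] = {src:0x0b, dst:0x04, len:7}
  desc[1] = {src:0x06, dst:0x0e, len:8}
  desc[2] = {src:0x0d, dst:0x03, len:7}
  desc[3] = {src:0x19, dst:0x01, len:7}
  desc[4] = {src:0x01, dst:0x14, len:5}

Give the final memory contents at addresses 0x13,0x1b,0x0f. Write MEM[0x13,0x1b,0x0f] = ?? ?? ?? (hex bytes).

MEM[0x13,0x1b,0x0f] = 13 24 08

#0 dst[0x04+7] := {0x13,0xaa,0xfc,0x08,0x08,0x74,0xc1}
#1 dst[0x0e+8] := {0xfc,0x08,0x08,0x74,0xc1,0x13,0xaa,0xfc}
#2 dst[0x03+7] := {0xfc,0xfc,0x08,0x08,0x74,0xc1,0x13}
#3 dst[0x01+7] := {0x11,0x7c,0x24,0x02,0xc3,0xa3,0x7f}
#4 dst[0x14+5] := {0x11,0x7c,0x24,0x02,0xc3}
query mem[0x13]=0x13, mem[0x1b]=0x24, mem[0x0f]=0x08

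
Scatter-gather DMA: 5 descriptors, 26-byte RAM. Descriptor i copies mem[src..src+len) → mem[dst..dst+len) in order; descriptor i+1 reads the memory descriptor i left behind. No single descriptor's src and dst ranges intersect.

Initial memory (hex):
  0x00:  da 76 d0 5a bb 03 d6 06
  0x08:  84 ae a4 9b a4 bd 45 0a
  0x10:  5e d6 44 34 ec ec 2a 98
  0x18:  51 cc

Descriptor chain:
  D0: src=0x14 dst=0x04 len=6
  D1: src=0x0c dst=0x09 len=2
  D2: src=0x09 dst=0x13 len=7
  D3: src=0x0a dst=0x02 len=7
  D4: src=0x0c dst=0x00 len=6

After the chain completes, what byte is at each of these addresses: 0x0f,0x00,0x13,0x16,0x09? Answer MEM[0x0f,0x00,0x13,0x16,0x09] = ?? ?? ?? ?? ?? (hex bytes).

#0 dst[0x04+6] := {0xec,0xec,0x2a,0x98,0x51,0xcc}
#1 dst[0x09+2] := {0xa4,0xbd}
#2 dst[0x13+7] := {0xa4,0xbd,0x9b,0xa4,0xbd,0x45,0x0a}
#3 dst[0x02+7] := {0xbd,0x9b,0xa4,0xbd,0x45,0x0a,0x5e}
#4 dst[0x00+6] := {0xa4,0xbd,0x45,0x0a,0x5e,0xd6}
query mem[0x0f]=0x0a, mem[0x00]=0xa4, mem[0x13]=0xa4, mem[0x16]=0xa4, mem[0x09]=0xa4

MEM[0x0f,0x00,0x13,0x16,0x09] = 0a a4 a4 a4 a4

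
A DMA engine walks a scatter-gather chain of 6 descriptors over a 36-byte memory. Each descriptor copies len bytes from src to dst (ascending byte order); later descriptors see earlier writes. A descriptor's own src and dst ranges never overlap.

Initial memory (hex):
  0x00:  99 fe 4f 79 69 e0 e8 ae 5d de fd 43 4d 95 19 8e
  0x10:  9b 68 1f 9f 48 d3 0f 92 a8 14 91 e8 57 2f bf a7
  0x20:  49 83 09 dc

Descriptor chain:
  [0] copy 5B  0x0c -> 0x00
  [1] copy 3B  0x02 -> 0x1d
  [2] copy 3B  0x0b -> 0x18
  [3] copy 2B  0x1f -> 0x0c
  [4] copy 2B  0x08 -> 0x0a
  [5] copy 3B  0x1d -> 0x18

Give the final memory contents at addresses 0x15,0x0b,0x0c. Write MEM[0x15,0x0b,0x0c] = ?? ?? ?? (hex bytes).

#0 dst[0x00+5] := {0x4d,0x95,0x19,0x8e,0x9b}
#1 dst[0x1d+3] := {0x19,0x8e,0x9b}
#2 dst[0x18+3] := {0x43,0x4d,0x95}
#3 dst[0x0c+2] := {0x9b,0x49}
#4 dst[0x0a+2] := {0x5d,0xde}
#5 dst[0x18+3] := {0x19,0x8e,0x9b}
query mem[0x15]=0xd3, mem[0x0b]=0xde, mem[0x0c]=0x9b

MEM[0x15,0x0b,0x0c] = d3 de 9b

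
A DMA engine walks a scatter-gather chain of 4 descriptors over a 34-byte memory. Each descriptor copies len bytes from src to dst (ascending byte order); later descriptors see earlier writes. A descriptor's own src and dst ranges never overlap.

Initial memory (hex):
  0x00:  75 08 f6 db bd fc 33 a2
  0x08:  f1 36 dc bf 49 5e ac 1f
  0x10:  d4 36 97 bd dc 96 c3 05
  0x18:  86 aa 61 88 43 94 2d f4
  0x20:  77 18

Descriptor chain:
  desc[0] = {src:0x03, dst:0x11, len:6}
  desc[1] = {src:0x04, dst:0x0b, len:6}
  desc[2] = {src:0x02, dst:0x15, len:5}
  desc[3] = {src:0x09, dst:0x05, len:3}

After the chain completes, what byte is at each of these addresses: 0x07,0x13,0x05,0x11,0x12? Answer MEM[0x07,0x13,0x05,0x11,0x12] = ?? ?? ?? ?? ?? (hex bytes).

[0] 0x03->0x11 len=6 : db bd fc 33 a2 f1
[1] 0x04->0x0b len=6 : bd fc 33 a2 f1 36
[2] 0x02->0x15 len=5 : f6 db bd fc 33
[3] 0x09->0x05 len=3 : 36 dc bd
query mem[0x07]=0xbd, mem[0x13]=0xfc, mem[0x05]=0x36, mem[0x11]=0xdb, mem[0x12]=0xbd

MEM[0x07,0x13,0x05,0x11,0x12] = bd fc 36 db bd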